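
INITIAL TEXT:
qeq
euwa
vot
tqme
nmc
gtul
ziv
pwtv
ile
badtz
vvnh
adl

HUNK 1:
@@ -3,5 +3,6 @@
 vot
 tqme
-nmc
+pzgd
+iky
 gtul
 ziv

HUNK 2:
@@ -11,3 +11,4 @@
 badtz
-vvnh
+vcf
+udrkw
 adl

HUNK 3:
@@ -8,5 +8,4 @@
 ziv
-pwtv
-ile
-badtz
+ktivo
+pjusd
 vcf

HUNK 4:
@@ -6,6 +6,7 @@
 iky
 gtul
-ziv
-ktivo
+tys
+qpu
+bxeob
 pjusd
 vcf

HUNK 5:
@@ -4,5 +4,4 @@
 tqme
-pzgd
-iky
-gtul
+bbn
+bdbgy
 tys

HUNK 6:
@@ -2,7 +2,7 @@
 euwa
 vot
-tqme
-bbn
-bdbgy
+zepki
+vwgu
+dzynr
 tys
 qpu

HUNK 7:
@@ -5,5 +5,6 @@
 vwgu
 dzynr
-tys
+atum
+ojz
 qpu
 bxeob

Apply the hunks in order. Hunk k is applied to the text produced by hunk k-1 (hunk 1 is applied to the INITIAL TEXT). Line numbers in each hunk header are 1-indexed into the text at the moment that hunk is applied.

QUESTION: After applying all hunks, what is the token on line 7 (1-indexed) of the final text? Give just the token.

Answer: atum

Derivation:
Hunk 1: at line 3 remove [nmc] add [pzgd,iky] -> 13 lines: qeq euwa vot tqme pzgd iky gtul ziv pwtv ile badtz vvnh adl
Hunk 2: at line 11 remove [vvnh] add [vcf,udrkw] -> 14 lines: qeq euwa vot tqme pzgd iky gtul ziv pwtv ile badtz vcf udrkw adl
Hunk 3: at line 8 remove [pwtv,ile,badtz] add [ktivo,pjusd] -> 13 lines: qeq euwa vot tqme pzgd iky gtul ziv ktivo pjusd vcf udrkw adl
Hunk 4: at line 6 remove [ziv,ktivo] add [tys,qpu,bxeob] -> 14 lines: qeq euwa vot tqme pzgd iky gtul tys qpu bxeob pjusd vcf udrkw adl
Hunk 5: at line 4 remove [pzgd,iky,gtul] add [bbn,bdbgy] -> 13 lines: qeq euwa vot tqme bbn bdbgy tys qpu bxeob pjusd vcf udrkw adl
Hunk 6: at line 2 remove [tqme,bbn,bdbgy] add [zepki,vwgu,dzynr] -> 13 lines: qeq euwa vot zepki vwgu dzynr tys qpu bxeob pjusd vcf udrkw adl
Hunk 7: at line 5 remove [tys] add [atum,ojz] -> 14 lines: qeq euwa vot zepki vwgu dzynr atum ojz qpu bxeob pjusd vcf udrkw adl
Final line 7: atum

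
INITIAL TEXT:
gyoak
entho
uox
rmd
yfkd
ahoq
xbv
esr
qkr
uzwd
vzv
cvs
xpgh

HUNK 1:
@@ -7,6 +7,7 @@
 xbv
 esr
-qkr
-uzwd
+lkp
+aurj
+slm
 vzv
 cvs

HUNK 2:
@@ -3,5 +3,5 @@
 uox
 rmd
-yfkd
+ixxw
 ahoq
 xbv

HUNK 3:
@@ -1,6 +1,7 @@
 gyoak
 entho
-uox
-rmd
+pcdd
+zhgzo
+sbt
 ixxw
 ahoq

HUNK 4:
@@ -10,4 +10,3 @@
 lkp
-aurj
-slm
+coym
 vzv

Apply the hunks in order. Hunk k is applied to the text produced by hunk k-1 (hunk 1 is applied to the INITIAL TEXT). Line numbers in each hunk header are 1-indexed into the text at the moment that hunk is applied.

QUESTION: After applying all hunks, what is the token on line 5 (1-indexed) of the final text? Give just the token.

Answer: sbt

Derivation:
Hunk 1: at line 7 remove [qkr,uzwd] add [lkp,aurj,slm] -> 14 lines: gyoak entho uox rmd yfkd ahoq xbv esr lkp aurj slm vzv cvs xpgh
Hunk 2: at line 3 remove [yfkd] add [ixxw] -> 14 lines: gyoak entho uox rmd ixxw ahoq xbv esr lkp aurj slm vzv cvs xpgh
Hunk 3: at line 1 remove [uox,rmd] add [pcdd,zhgzo,sbt] -> 15 lines: gyoak entho pcdd zhgzo sbt ixxw ahoq xbv esr lkp aurj slm vzv cvs xpgh
Hunk 4: at line 10 remove [aurj,slm] add [coym] -> 14 lines: gyoak entho pcdd zhgzo sbt ixxw ahoq xbv esr lkp coym vzv cvs xpgh
Final line 5: sbt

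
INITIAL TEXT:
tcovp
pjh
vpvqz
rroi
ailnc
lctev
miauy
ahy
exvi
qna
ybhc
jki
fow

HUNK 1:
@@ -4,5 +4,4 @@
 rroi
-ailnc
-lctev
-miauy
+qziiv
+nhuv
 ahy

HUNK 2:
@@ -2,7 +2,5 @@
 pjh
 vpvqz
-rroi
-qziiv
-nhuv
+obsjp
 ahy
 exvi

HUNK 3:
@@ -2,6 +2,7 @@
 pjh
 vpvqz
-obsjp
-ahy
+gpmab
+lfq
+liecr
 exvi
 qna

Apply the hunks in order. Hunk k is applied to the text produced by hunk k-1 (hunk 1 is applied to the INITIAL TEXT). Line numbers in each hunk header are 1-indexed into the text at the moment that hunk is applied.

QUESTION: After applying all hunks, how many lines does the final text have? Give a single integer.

Answer: 11

Derivation:
Hunk 1: at line 4 remove [ailnc,lctev,miauy] add [qziiv,nhuv] -> 12 lines: tcovp pjh vpvqz rroi qziiv nhuv ahy exvi qna ybhc jki fow
Hunk 2: at line 2 remove [rroi,qziiv,nhuv] add [obsjp] -> 10 lines: tcovp pjh vpvqz obsjp ahy exvi qna ybhc jki fow
Hunk 3: at line 2 remove [obsjp,ahy] add [gpmab,lfq,liecr] -> 11 lines: tcovp pjh vpvqz gpmab lfq liecr exvi qna ybhc jki fow
Final line count: 11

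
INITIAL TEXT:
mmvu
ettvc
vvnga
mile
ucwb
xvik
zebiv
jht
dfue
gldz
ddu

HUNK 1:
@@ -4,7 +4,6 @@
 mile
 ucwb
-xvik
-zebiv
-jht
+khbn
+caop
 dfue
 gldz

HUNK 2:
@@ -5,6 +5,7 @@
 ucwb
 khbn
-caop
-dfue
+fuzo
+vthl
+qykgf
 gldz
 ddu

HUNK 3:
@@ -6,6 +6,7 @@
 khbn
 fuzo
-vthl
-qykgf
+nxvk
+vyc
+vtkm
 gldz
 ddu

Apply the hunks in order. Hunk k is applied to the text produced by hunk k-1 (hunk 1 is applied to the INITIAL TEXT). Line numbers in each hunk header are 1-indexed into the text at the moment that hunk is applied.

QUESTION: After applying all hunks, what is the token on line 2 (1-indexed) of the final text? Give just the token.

Hunk 1: at line 4 remove [xvik,zebiv,jht] add [khbn,caop] -> 10 lines: mmvu ettvc vvnga mile ucwb khbn caop dfue gldz ddu
Hunk 2: at line 5 remove [caop,dfue] add [fuzo,vthl,qykgf] -> 11 lines: mmvu ettvc vvnga mile ucwb khbn fuzo vthl qykgf gldz ddu
Hunk 3: at line 6 remove [vthl,qykgf] add [nxvk,vyc,vtkm] -> 12 lines: mmvu ettvc vvnga mile ucwb khbn fuzo nxvk vyc vtkm gldz ddu
Final line 2: ettvc

Answer: ettvc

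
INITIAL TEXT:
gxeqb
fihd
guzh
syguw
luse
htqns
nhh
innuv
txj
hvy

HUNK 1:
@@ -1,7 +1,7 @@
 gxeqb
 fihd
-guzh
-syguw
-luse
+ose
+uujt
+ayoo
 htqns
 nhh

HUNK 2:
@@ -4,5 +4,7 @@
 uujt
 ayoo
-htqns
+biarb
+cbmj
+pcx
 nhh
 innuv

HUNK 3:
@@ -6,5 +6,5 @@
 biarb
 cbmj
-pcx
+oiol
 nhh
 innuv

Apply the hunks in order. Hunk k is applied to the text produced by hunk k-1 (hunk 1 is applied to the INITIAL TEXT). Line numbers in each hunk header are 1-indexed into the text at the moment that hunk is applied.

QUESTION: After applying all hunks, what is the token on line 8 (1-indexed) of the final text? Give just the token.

Answer: oiol

Derivation:
Hunk 1: at line 1 remove [guzh,syguw,luse] add [ose,uujt,ayoo] -> 10 lines: gxeqb fihd ose uujt ayoo htqns nhh innuv txj hvy
Hunk 2: at line 4 remove [htqns] add [biarb,cbmj,pcx] -> 12 lines: gxeqb fihd ose uujt ayoo biarb cbmj pcx nhh innuv txj hvy
Hunk 3: at line 6 remove [pcx] add [oiol] -> 12 lines: gxeqb fihd ose uujt ayoo biarb cbmj oiol nhh innuv txj hvy
Final line 8: oiol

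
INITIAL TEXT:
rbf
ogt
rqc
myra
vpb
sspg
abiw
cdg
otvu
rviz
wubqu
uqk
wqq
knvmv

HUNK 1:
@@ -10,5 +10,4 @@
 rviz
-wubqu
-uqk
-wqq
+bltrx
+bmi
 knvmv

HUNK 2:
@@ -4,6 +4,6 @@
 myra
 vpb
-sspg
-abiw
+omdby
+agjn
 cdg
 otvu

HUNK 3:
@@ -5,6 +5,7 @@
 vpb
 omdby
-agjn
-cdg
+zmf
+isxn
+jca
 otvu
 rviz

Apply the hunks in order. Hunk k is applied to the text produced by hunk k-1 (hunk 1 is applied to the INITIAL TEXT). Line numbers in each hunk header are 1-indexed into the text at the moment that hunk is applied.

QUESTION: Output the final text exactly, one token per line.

Answer: rbf
ogt
rqc
myra
vpb
omdby
zmf
isxn
jca
otvu
rviz
bltrx
bmi
knvmv

Derivation:
Hunk 1: at line 10 remove [wubqu,uqk,wqq] add [bltrx,bmi] -> 13 lines: rbf ogt rqc myra vpb sspg abiw cdg otvu rviz bltrx bmi knvmv
Hunk 2: at line 4 remove [sspg,abiw] add [omdby,agjn] -> 13 lines: rbf ogt rqc myra vpb omdby agjn cdg otvu rviz bltrx bmi knvmv
Hunk 3: at line 5 remove [agjn,cdg] add [zmf,isxn,jca] -> 14 lines: rbf ogt rqc myra vpb omdby zmf isxn jca otvu rviz bltrx bmi knvmv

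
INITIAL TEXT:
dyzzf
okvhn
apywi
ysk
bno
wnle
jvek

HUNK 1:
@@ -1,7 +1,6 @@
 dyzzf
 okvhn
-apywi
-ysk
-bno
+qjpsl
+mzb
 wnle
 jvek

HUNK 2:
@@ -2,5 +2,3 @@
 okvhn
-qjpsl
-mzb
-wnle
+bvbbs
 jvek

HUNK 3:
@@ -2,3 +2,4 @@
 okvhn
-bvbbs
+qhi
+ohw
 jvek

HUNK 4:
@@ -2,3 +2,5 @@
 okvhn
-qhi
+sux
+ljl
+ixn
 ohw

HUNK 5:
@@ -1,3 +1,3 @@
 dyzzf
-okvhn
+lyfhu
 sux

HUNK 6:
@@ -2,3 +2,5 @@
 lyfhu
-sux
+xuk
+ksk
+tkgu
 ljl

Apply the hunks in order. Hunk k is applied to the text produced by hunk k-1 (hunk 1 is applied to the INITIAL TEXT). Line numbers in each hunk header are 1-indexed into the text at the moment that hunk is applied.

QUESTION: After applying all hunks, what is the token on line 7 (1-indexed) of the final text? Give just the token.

Answer: ixn

Derivation:
Hunk 1: at line 1 remove [apywi,ysk,bno] add [qjpsl,mzb] -> 6 lines: dyzzf okvhn qjpsl mzb wnle jvek
Hunk 2: at line 2 remove [qjpsl,mzb,wnle] add [bvbbs] -> 4 lines: dyzzf okvhn bvbbs jvek
Hunk 3: at line 2 remove [bvbbs] add [qhi,ohw] -> 5 lines: dyzzf okvhn qhi ohw jvek
Hunk 4: at line 2 remove [qhi] add [sux,ljl,ixn] -> 7 lines: dyzzf okvhn sux ljl ixn ohw jvek
Hunk 5: at line 1 remove [okvhn] add [lyfhu] -> 7 lines: dyzzf lyfhu sux ljl ixn ohw jvek
Hunk 6: at line 2 remove [sux] add [xuk,ksk,tkgu] -> 9 lines: dyzzf lyfhu xuk ksk tkgu ljl ixn ohw jvek
Final line 7: ixn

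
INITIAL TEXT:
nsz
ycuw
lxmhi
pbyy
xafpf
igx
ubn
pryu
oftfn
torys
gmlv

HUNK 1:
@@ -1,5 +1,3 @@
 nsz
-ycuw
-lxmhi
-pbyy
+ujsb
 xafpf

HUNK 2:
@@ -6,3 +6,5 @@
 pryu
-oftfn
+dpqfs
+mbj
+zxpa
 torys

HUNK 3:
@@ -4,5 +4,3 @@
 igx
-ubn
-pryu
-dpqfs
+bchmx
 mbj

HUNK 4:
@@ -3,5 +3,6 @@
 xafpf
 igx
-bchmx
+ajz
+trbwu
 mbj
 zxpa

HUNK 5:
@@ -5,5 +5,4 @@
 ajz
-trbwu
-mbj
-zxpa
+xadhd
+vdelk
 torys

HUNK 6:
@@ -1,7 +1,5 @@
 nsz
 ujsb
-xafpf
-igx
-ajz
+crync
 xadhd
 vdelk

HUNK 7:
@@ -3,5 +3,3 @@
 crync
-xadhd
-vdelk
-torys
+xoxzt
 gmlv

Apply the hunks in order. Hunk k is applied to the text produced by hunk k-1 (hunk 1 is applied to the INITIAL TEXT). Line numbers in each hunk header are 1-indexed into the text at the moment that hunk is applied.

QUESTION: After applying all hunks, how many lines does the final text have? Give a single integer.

Answer: 5

Derivation:
Hunk 1: at line 1 remove [ycuw,lxmhi,pbyy] add [ujsb] -> 9 lines: nsz ujsb xafpf igx ubn pryu oftfn torys gmlv
Hunk 2: at line 6 remove [oftfn] add [dpqfs,mbj,zxpa] -> 11 lines: nsz ujsb xafpf igx ubn pryu dpqfs mbj zxpa torys gmlv
Hunk 3: at line 4 remove [ubn,pryu,dpqfs] add [bchmx] -> 9 lines: nsz ujsb xafpf igx bchmx mbj zxpa torys gmlv
Hunk 4: at line 3 remove [bchmx] add [ajz,trbwu] -> 10 lines: nsz ujsb xafpf igx ajz trbwu mbj zxpa torys gmlv
Hunk 5: at line 5 remove [trbwu,mbj,zxpa] add [xadhd,vdelk] -> 9 lines: nsz ujsb xafpf igx ajz xadhd vdelk torys gmlv
Hunk 6: at line 1 remove [xafpf,igx,ajz] add [crync] -> 7 lines: nsz ujsb crync xadhd vdelk torys gmlv
Hunk 7: at line 3 remove [xadhd,vdelk,torys] add [xoxzt] -> 5 lines: nsz ujsb crync xoxzt gmlv
Final line count: 5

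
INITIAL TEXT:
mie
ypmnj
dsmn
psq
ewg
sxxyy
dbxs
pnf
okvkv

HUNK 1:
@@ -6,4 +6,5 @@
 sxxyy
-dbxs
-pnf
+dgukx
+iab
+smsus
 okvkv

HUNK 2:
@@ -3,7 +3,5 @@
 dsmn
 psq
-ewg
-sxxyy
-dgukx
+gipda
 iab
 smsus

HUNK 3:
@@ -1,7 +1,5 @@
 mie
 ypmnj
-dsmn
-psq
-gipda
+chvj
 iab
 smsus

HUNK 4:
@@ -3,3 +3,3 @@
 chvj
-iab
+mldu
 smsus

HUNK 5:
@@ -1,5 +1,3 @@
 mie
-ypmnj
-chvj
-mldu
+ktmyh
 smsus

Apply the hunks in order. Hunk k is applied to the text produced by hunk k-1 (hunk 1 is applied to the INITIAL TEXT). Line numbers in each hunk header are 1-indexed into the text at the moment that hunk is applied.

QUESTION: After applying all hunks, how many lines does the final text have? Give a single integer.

Answer: 4

Derivation:
Hunk 1: at line 6 remove [dbxs,pnf] add [dgukx,iab,smsus] -> 10 lines: mie ypmnj dsmn psq ewg sxxyy dgukx iab smsus okvkv
Hunk 2: at line 3 remove [ewg,sxxyy,dgukx] add [gipda] -> 8 lines: mie ypmnj dsmn psq gipda iab smsus okvkv
Hunk 3: at line 1 remove [dsmn,psq,gipda] add [chvj] -> 6 lines: mie ypmnj chvj iab smsus okvkv
Hunk 4: at line 3 remove [iab] add [mldu] -> 6 lines: mie ypmnj chvj mldu smsus okvkv
Hunk 5: at line 1 remove [ypmnj,chvj,mldu] add [ktmyh] -> 4 lines: mie ktmyh smsus okvkv
Final line count: 4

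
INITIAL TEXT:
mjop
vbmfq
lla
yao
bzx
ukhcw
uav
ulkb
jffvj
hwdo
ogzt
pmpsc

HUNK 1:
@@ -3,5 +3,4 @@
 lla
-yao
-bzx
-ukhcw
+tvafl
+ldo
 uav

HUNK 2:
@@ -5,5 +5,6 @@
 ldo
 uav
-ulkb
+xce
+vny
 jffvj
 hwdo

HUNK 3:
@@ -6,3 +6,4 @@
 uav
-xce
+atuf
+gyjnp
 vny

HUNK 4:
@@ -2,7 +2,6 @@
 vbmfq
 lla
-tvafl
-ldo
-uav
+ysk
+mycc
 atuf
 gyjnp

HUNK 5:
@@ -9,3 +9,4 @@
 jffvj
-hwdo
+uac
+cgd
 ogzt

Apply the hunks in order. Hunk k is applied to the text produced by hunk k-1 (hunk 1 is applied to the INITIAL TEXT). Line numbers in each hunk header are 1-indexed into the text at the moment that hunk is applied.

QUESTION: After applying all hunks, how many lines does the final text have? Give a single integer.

Answer: 13

Derivation:
Hunk 1: at line 3 remove [yao,bzx,ukhcw] add [tvafl,ldo] -> 11 lines: mjop vbmfq lla tvafl ldo uav ulkb jffvj hwdo ogzt pmpsc
Hunk 2: at line 5 remove [ulkb] add [xce,vny] -> 12 lines: mjop vbmfq lla tvafl ldo uav xce vny jffvj hwdo ogzt pmpsc
Hunk 3: at line 6 remove [xce] add [atuf,gyjnp] -> 13 lines: mjop vbmfq lla tvafl ldo uav atuf gyjnp vny jffvj hwdo ogzt pmpsc
Hunk 4: at line 2 remove [tvafl,ldo,uav] add [ysk,mycc] -> 12 lines: mjop vbmfq lla ysk mycc atuf gyjnp vny jffvj hwdo ogzt pmpsc
Hunk 5: at line 9 remove [hwdo] add [uac,cgd] -> 13 lines: mjop vbmfq lla ysk mycc atuf gyjnp vny jffvj uac cgd ogzt pmpsc
Final line count: 13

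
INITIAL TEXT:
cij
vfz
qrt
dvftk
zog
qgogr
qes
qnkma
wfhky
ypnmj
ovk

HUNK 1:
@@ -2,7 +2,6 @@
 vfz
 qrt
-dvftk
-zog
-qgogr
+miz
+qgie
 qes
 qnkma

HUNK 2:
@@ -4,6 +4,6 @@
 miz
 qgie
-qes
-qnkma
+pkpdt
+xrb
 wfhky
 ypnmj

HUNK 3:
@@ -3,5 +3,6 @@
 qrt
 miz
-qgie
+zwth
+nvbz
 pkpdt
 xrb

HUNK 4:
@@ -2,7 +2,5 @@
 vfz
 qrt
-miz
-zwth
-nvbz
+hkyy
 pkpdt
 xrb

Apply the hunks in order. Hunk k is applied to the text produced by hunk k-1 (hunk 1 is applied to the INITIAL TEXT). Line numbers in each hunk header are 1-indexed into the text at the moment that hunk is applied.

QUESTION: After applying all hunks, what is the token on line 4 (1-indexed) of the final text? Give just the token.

Answer: hkyy

Derivation:
Hunk 1: at line 2 remove [dvftk,zog,qgogr] add [miz,qgie] -> 10 lines: cij vfz qrt miz qgie qes qnkma wfhky ypnmj ovk
Hunk 2: at line 4 remove [qes,qnkma] add [pkpdt,xrb] -> 10 lines: cij vfz qrt miz qgie pkpdt xrb wfhky ypnmj ovk
Hunk 3: at line 3 remove [qgie] add [zwth,nvbz] -> 11 lines: cij vfz qrt miz zwth nvbz pkpdt xrb wfhky ypnmj ovk
Hunk 4: at line 2 remove [miz,zwth,nvbz] add [hkyy] -> 9 lines: cij vfz qrt hkyy pkpdt xrb wfhky ypnmj ovk
Final line 4: hkyy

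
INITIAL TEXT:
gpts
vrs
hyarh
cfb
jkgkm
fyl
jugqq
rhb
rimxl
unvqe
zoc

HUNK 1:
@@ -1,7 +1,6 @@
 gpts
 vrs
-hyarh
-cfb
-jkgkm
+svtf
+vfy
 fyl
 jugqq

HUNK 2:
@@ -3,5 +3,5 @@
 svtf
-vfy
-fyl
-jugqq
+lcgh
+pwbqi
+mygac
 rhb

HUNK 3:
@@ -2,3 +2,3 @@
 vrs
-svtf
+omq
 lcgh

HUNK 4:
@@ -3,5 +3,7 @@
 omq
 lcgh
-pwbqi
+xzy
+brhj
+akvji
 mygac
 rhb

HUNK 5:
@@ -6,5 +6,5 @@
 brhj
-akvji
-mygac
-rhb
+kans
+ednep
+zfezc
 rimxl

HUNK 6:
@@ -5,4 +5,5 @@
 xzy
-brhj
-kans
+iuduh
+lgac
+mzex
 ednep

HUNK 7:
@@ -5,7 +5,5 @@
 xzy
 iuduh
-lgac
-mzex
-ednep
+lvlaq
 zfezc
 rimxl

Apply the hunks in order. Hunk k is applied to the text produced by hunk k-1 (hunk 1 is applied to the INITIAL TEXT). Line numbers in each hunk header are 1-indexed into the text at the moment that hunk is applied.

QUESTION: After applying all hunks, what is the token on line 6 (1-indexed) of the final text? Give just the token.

Hunk 1: at line 1 remove [hyarh,cfb,jkgkm] add [svtf,vfy] -> 10 lines: gpts vrs svtf vfy fyl jugqq rhb rimxl unvqe zoc
Hunk 2: at line 3 remove [vfy,fyl,jugqq] add [lcgh,pwbqi,mygac] -> 10 lines: gpts vrs svtf lcgh pwbqi mygac rhb rimxl unvqe zoc
Hunk 3: at line 2 remove [svtf] add [omq] -> 10 lines: gpts vrs omq lcgh pwbqi mygac rhb rimxl unvqe zoc
Hunk 4: at line 3 remove [pwbqi] add [xzy,brhj,akvji] -> 12 lines: gpts vrs omq lcgh xzy brhj akvji mygac rhb rimxl unvqe zoc
Hunk 5: at line 6 remove [akvji,mygac,rhb] add [kans,ednep,zfezc] -> 12 lines: gpts vrs omq lcgh xzy brhj kans ednep zfezc rimxl unvqe zoc
Hunk 6: at line 5 remove [brhj,kans] add [iuduh,lgac,mzex] -> 13 lines: gpts vrs omq lcgh xzy iuduh lgac mzex ednep zfezc rimxl unvqe zoc
Hunk 7: at line 5 remove [lgac,mzex,ednep] add [lvlaq] -> 11 lines: gpts vrs omq lcgh xzy iuduh lvlaq zfezc rimxl unvqe zoc
Final line 6: iuduh

Answer: iuduh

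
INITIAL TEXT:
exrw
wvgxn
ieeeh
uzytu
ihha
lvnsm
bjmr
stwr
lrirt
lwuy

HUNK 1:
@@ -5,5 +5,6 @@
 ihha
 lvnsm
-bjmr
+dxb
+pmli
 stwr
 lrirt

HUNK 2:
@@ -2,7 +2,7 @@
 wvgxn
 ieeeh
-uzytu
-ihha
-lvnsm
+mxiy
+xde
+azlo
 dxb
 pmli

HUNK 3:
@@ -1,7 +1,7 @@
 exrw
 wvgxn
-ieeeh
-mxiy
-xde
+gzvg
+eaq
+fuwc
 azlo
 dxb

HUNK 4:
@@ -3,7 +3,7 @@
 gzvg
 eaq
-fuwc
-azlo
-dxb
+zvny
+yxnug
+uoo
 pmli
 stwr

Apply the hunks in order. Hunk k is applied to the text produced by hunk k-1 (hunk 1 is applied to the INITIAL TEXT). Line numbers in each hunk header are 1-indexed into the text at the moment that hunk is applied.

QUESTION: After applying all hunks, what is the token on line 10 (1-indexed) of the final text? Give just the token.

Hunk 1: at line 5 remove [bjmr] add [dxb,pmli] -> 11 lines: exrw wvgxn ieeeh uzytu ihha lvnsm dxb pmli stwr lrirt lwuy
Hunk 2: at line 2 remove [uzytu,ihha,lvnsm] add [mxiy,xde,azlo] -> 11 lines: exrw wvgxn ieeeh mxiy xde azlo dxb pmli stwr lrirt lwuy
Hunk 3: at line 1 remove [ieeeh,mxiy,xde] add [gzvg,eaq,fuwc] -> 11 lines: exrw wvgxn gzvg eaq fuwc azlo dxb pmli stwr lrirt lwuy
Hunk 4: at line 3 remove [fuwc,azlo,dxb] add [zvny,yxnug,uoo] -> 11 lines: exrw wvgxn gzvg eaq zvny yxnug uoo pmli stwr lrirt lwuy
Final line 10: lrirt

Answer: lrirt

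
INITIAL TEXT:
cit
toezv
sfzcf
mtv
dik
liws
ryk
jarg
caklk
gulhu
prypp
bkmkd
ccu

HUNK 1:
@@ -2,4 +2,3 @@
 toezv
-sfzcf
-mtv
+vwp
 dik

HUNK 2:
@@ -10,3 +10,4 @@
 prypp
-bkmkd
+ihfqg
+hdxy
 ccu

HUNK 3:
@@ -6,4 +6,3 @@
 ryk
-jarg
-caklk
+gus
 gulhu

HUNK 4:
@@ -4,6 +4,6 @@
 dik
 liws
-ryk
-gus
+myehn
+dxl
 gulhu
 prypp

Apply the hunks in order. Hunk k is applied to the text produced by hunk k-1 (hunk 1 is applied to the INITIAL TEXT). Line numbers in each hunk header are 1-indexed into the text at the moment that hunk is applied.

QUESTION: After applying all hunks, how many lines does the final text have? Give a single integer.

Answer: 12

Derivation:
Hunk 1: at line 2 remove [sfzcf,mtv] add [vwp] -> 12 lines: cit toezv vwp dik liws ryk jarg caklk gulhu prypp bkmkd ccu
Hunk 2: at line 10 remove [bkmkd] add [ihfqg,hdxy] -> 13 lines: cit toezv vwp dik liws ryk jarg caklk gulhu prypp ihfqg hdxy ccu
Hunk 3: at line 6 remove [jarg,caklk] add [gus] -> 12 lines: cit toezv vwp dik liws ryk gus gulhu prypp ihfqg hdxy ccu
Hunk 4: at line 4 remove [ryk,gus] add [myehn,dxl] -> 12 lines: cit toezv vwp dik liws myehn dxl gulhu prypp ihfqg hdxy ccu
Final line count: 12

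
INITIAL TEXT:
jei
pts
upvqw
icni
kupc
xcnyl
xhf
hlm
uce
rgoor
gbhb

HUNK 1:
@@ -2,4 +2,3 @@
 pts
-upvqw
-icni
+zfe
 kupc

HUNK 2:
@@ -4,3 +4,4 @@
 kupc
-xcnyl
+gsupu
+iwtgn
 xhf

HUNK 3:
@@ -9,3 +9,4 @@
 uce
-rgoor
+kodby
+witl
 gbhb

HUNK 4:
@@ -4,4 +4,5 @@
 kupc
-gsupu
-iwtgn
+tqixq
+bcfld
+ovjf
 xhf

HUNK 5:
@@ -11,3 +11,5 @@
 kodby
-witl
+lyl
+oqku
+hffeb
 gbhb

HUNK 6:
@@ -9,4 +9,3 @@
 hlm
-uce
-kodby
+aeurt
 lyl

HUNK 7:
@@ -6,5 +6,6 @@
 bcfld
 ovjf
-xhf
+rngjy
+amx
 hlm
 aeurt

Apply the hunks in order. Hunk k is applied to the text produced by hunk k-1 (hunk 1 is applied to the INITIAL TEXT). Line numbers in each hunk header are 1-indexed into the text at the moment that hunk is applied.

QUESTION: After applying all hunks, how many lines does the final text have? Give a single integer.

Answer: 15

Derivation:
Hunk 1: at line 2 remove [upvqw,icni] add [zfe] -> 10 lines: jei pts zfe kupc xcnyl xhf hlm uce rgoor gbhb
Hunk 2: at line 4 remove [xcnyl] add [gsupu,iwtgn] -> 11 lines: jei pts zfe kupc gsupu iwtgn xhf hlm uce rgoor gbhb
Hunk 3: at line 9 remove [rgoor] add [kodby,witl] -> 12 lines: jei pts zfe kupc gsupu iwtgn xhf hlm uce kodby witl gbhb
Hunk 4: at line 4 remove [gsupu,iwtgn] add [tqixq,bcfld,ovjf] -> 13 lines: jei pts zfe kupc tqixq bcfld ovjf xhf hlm uce kodby witl gbhb
Hunk 5: at line 11 remove [witl] add [lyl,oqku,hffeb] -> 15 lines: jei pts zfe kupc tqixq bcfld ovjf xhf hlm uce kodby lyl oqku hffeb gbhb
Hunk 6: at line 9 remove [uce,kodby] add [aeurt] -> 14 lines: jei pts zfe kupc tqixq bcfld ovjf xhf hlm aeurt lyl oqku hffeb gbhb
Hunk 7: at line 6 remove [xhf] add [rngjy,amx] -> 15 lines: jei pts zfe kupc tqixq bcfld ovjf rngjy amx hlm aeurt lyl oqku hffeb gbhb
Final line count: 15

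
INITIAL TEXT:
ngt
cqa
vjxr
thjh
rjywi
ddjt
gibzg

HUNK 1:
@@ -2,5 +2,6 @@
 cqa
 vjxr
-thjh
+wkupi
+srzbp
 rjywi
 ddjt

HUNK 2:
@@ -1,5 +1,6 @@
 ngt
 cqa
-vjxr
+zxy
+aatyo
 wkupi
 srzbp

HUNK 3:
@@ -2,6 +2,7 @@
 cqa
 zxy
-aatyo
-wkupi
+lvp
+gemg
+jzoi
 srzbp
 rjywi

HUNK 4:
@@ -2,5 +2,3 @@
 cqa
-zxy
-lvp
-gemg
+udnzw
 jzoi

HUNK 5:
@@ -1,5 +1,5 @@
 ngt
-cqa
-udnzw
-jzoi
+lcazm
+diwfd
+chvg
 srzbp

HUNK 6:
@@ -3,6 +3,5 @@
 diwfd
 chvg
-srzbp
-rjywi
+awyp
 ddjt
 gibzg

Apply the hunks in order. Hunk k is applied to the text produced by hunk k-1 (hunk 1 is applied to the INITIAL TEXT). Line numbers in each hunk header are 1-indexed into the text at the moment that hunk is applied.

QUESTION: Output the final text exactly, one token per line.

Hunk 1: at line 2 remove [thjh] add [wkupi,srzbp] -> 8 lines: ngt cqa vjxr wkupi srzbp rjywi ddjt gibzg
Hunk 2: at line 1 remove [vjxr] add [zxy,aatyo] -> 9 lines: ngt cqa zxy aatyo wkupi srzbp rjywi ddjt gibzg
Hunk 3: at line 2 remove [aatyo,wkupi] add [lvp,gemg,jzoi] -> 10 lines: ngt cqa zxy lvp gemg jzoi srzbp rjywi ddjt gibzg
Hunk 4: at line 2 remove [zxy,lvp,gemg] add [udnzw] -> 8 lines: ngt cqa udnzw jzoi srzbp rjywi ddjt gibzg
Hunk 5: at line 1 remove [cqa,udnzw,jzoi] add [lcazm,diwfd,chvg] -> 8 lines: ngt lcazm diwfd chvg srzbp rjywi ddjt gibzg
Hunk 6: at line 3 remove [srzbp,rjywi] add [awyp] -> 7 lines: ngt lcazm diwfd chvg awyp ddjt gibzg

Answer: ngt
lcazm
diwfd
chvg
awyp
ddjt
gibzg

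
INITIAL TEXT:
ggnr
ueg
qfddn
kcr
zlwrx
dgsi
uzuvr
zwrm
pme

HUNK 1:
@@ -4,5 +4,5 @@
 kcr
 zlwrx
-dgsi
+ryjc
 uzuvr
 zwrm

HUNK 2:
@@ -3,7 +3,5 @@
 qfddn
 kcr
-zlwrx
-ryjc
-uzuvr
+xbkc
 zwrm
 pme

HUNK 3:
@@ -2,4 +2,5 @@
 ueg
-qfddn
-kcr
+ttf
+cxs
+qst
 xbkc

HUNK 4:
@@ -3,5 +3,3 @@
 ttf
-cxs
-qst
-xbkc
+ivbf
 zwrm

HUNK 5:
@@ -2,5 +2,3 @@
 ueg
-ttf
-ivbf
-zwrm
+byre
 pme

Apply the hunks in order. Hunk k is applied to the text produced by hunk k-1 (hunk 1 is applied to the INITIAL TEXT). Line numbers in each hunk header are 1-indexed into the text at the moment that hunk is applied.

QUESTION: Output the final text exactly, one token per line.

Hunk 1: at line 4 remove [dgsi] add [ryjc] -> 9 lines: ggnr ueg qfddn kcr zlwrx ryjc uzuvr zwrm pme
Hunk 2: at line 3 remove [zlwrx,ryjc,uzuvr] add [xbkc] -> 7 lines: ggnr ueg qfddn kcr xbkc zwrm pme
Hunk 3: at line 2 remove [qfddn,kcr] add [ttf,cxs,qst] -> 8 lines: ggnr ueg ttf cxs qst xbkc zwrm pme
Hunk 4: at line 3 remove [cxs,qst,xbkc] add [ivbf] -> 6 lines: ggnr ueg ttf ivbf zwrm pme
Hunk 5: at line 2 remove [ttf,ivbf,zwrm] add [byre] -> 4 lines: ggnr ueg byre pme

Answer: ggnr
ueg
byre
pme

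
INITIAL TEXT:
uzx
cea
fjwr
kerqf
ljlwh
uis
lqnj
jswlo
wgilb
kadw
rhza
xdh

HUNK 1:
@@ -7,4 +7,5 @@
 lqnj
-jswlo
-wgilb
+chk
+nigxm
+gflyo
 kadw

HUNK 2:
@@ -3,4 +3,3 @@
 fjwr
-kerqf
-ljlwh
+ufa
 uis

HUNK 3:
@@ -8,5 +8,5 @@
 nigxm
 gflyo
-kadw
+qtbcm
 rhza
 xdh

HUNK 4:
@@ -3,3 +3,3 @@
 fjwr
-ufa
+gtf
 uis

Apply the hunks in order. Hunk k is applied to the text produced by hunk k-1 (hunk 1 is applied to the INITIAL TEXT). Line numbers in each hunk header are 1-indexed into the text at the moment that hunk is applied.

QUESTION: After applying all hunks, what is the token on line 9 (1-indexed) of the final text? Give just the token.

Hunk 1: at line 7 remove [jswlo,wgilb] add [chk,nigxm,gflyo] -> 13 lines: uzx cea fjwr kerqf ljlwh uis lqnj chk nigxm gflyo kadw rhza xdh
Hunk 2: at line 3 remove [kerqf,ljlwh] add [ufa] -> 12 lines: uzx cea fjwr ufa uis lqnj chk nigxm gflyo kadw rhza xdh
Hunk 3: at line 8 remove [kadw] add [qtbcm] -> 12 lines: uzx cea fjwr ufa uis lqnj chk nigxm gflyo qtbcm rhza xdh
Hunk 4: at line 3 remove [ufa] add [gtf] -> 12 lines: uzx cea fjwr gtf uis lqnj chk nigxm gflyo qtbcm rhza xdh
Final line 9: gflyo

Answer: gflyo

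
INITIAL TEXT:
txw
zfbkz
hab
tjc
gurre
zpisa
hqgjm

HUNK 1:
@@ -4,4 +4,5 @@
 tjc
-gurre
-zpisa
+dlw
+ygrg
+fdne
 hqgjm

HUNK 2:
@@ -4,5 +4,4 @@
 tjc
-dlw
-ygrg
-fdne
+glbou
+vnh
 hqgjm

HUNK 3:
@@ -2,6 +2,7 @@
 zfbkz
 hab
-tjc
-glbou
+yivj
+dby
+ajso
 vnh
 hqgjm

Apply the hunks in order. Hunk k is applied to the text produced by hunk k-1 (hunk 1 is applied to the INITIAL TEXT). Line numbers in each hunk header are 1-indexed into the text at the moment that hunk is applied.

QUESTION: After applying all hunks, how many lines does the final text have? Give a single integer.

Hunk 1: at line 4 remove [gurre,zpisa] add [dlw,ygrg,fdne] -> 8 lines: txw zfbkz hab tjc dlw ygrg fdne hqgjm
Hunk 2: at line 4 remove [dlw,ygrg,fdne] add [glbou,vnh] -> 7 lines: txw zfbkz hab tjc glbou vnh hqgjm
Hunk 3: at line 2 remove [tjc,glbou] add [yivj,dby,ajso] -> 8 lines: txw zfbkz hab yivj dby ajso vnh hqgjm
Final line count: 8

Answer: 8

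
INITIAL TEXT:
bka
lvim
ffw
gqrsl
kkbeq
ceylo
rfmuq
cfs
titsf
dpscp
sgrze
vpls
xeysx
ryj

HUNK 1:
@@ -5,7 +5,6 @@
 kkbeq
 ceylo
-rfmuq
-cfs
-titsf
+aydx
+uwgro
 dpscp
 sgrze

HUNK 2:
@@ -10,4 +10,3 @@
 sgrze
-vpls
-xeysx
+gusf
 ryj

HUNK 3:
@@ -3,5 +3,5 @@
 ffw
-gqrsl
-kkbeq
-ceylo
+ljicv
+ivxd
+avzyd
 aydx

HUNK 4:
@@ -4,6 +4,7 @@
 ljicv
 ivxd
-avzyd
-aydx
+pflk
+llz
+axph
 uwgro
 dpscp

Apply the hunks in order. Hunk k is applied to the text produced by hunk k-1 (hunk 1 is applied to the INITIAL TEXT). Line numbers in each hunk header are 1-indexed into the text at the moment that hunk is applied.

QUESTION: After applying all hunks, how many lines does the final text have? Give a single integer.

Answer: 13

Derivation:
Hunk 1: at line 5 remove [rfmuq,cfs,titsf] add [aydx,uwgro] -> 13 lines: bka lvim ffw gqrsl kkbeq ceylo aydx uwgro dpscp sgrze vpls xeysx ryj
Hunk 2: at line 10 remove [vpls,xeysx] add [gusf] -> 12 lines: bka lvim ffw gqrsl kkbeq ceylo aydx uwgro dpscp sgrze gusf ryj
Hunk 3: at line 3 remove [gqrsl,kkbeq,ceylo] add [ljicv,ivxd,avzyd] -> 12 lines: bka lvim ffw ljicv ivxd avzyd aydx uwgro dpscp sgrze gusf ryj
Hunk 4: at line 4 remove [avzyd,aydx] add [pflk,llz,axph] -> 13 lines: bka lvim ffw ljicv ivxd pflk llz axph uwgro dpscp sgrze gusf ryj
Final line count: 13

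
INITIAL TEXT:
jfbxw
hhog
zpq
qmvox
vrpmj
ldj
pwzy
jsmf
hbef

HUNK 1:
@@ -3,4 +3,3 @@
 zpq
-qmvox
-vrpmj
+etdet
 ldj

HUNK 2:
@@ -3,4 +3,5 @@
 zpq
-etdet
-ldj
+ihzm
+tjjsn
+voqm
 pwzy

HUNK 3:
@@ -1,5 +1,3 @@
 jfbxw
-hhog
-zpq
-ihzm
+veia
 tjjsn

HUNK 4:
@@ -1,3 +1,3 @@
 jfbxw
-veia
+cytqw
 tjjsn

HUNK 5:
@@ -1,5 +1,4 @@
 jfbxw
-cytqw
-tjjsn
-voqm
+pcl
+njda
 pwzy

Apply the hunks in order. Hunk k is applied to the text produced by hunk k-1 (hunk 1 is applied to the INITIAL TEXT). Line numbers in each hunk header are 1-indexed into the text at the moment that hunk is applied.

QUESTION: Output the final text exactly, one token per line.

Hunk 1: at line 3 remove [qmvox,vrpmj] add [etdet] -> 8 lines: jfbxw hhog zpq etdet ldj pwzy jsmf hbef
Hunk 2: at line 3 remove [etdet,ldj] add [ihzm,tjjsn,voqm] -> 9 lines: jfbxw hhog zpq ihzm tjjsn voqm pwzy jsmf hbef
Hunk 3: at line 1 remove [hhog,zpq,ihzm] add [veia] -> 7 lines: jfbxw veia tjjsn voqm pwzy jsmf hbef
Hunk 4: at line 1 remove [veia] add [cytqw] -> 7 lines: jfbxw cytqw tjjsn voqm pwzy jsmf hbef
Hunk 5: at line 1 remove [cytqw,tjjsn,voqm] add [pcl,njda] -> 6 lines: jfbxw pcl njda pwzy jsmf hbef

Answer: jfbxw
pcl
njda
pwzy
jsmf
hbef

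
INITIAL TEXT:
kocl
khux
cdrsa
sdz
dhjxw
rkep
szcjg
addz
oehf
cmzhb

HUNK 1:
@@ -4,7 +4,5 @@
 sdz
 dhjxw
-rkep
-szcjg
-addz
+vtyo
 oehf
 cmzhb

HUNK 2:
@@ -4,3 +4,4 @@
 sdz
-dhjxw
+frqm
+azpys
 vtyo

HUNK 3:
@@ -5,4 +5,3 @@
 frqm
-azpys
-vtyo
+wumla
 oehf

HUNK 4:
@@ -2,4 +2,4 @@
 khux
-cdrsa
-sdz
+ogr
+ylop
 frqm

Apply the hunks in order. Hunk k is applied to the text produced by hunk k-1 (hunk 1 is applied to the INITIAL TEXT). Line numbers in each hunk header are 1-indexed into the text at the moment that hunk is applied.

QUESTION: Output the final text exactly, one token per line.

Answer: kocl
khux
ogr
ylop
frqm
wumla
oehf
cmzhb

Derivation:
Hunk 1: at line 4 remove [rkep,szcjg,addz] add [vtyo] -> 8 lines: kocl khux cdrsa sdz dhjxw vtyo oehf cmzhb
Hunk 2: at line 4 remove [dhjxw] add [frqm,azpys] -> 9 lines: kocl khux cdrsa sdz frqm azpys vtyo oehf cmzhb
Hunk 3: at line 5 remove [azpys,vtyo] add [wumla] -> 8 lines: kocl khux cdrsa sdz frqm wumla oehf cmzhb
Hunk 4: at line 2 remove [cdrsa,sdz] add [ogr,ylop] -> 8 lines: kocl khux ogr ylop frqm wumla oehf cmzhb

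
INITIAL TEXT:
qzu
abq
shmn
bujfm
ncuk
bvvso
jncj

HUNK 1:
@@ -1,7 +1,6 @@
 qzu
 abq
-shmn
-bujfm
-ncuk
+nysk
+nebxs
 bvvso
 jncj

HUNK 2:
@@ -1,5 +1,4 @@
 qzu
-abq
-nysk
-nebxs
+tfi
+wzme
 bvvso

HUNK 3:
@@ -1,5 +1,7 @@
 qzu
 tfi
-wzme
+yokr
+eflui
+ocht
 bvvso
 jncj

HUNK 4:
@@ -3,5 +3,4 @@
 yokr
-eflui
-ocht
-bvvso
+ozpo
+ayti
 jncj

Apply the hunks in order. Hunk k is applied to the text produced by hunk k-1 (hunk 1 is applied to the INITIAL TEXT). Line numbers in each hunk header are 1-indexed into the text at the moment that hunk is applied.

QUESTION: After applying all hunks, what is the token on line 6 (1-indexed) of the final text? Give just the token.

Answer: jncj

Derivation:
Hunk 1: at line 1 remove [shmn,bujfm,ncuk] add [nysk,nebxs] -> 6 lines: qzu abq nysk nebxs bvvso jncj
Hunk 2: at line 1 remove [abq,nysk,nebxs] add [tfi,wzme] -> 5 lines: qzu tfi wzme bvvso jncj
Hunk 3: at line 1 remove [wzme] add [yokr,eflui,ocht] -> 7 lines: qzu tfi yokr eflui ocht bvvso jncj
Hunk 4: at line 3 remove [eflui,ocht,bvvso] add [ozpo,ayti] -> 6 lines: qzu tfi yokr ozpo ayti jncj
Final line 6: jncj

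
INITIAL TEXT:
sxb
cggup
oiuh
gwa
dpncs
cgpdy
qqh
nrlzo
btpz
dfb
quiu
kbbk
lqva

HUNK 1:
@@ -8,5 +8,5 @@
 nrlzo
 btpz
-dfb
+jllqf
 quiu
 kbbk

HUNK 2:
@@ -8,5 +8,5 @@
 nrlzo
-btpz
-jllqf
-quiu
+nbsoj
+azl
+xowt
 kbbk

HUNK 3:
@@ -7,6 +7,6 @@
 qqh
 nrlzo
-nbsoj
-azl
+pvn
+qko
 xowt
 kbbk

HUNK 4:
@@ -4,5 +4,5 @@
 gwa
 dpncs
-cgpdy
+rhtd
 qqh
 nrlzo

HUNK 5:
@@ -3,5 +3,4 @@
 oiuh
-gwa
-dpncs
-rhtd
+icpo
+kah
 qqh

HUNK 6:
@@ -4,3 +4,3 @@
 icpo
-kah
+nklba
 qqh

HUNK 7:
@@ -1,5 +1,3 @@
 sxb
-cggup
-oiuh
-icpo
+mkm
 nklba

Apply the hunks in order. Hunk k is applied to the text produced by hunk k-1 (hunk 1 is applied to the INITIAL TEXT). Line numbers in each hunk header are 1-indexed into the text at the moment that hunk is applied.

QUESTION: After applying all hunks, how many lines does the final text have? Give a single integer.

Answer: 10

Derivation:
Hunk 1: at line 8 remove [dfb] add [jllqf] -> 13 lines: sxb cggup oiuh gwa dpncs cgpdy qqh nrlzo btpz jllqf quiu kbbk lqva
Hunk 2: at line 8 remove [btpz,jllqf,quiu] add [nbsoj,azl,xowt] -> 13 lines: sxb cggup oiuh gwa dpncs cgpdy qqh nrlzo nbsoj azl xowt kbbk lqva
Hunk 3: at line 7 remove [nbsoj,azl] add [pvn,qko] -> 13 lines: sxb cggup oiuh gwa dpncs cgpdy qqh nrlzo pvn qko xowt kbbk lqva
Hunk 4: at line 4 remove [cgpdy] add [rhtd] -> 13 lines: sxb cggup oiuh gwa dpncs rhtd qqh nrlzo pvn qko xowt kbbk lqva
Hunk 5: at line 3 remove [gwa,dpncs,rhtd] add [icpo,kah] -> 12 lines: sxb cggup oiuh icpo kah qqh nrlzo pvn qko xowt kbbk lqva
Hunk 6: at line 4 remove [kah] add [nklba] -> 12 lines: sxb cggup oiuh icpo nklba qqh nrlzo pvn qko xowt kbbk lqva
Hunk 7: at line 1 remove [cggup,oiuh,icpo] add [mkm] -> 10 lines: sxb mkm nklba qqh nrlzo pvn qko xowt kbbk lqva
Final line count: 10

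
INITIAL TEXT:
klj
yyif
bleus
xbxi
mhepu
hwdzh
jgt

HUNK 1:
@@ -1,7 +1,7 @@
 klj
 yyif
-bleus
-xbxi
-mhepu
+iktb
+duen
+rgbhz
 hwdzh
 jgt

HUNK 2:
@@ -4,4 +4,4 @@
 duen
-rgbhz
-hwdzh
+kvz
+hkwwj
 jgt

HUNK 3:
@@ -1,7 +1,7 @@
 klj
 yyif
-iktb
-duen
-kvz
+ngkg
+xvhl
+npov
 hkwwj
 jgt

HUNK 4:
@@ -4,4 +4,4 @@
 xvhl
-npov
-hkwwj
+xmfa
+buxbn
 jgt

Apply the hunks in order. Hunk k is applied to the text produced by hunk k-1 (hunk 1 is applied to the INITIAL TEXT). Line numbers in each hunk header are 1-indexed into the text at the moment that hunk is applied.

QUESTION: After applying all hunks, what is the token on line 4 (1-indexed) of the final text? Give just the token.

Answer: xvhl

Derivation:
Hunk 1: at line 1 remove [bleus,xbxi,mhepu] add [iktb,duen,rgbhz] -> 7 lines: klj yyif iktb duen rgbhz hwdzh jgt
Hunk 2: at line 4 remove [rgbhz,hwdzh] add [kvz,hkwwj] -> 7 lines: klj yyif iktb duen kvz hkwwj jgt
Hunk 3: at line 1 remove [iktb,duen,kvz] add [ngkg,xvhl,npov] -> 7 lines: klj yyif ngkg xvhl npov hkwwj jgt
Hunk 4: at line 4 remove [npov,hkwwj] add [xmfa,buxbn] -> 7 lines: klj yyif ngkg xvhl xmfa buxbn jgt
Final line 4: xvhl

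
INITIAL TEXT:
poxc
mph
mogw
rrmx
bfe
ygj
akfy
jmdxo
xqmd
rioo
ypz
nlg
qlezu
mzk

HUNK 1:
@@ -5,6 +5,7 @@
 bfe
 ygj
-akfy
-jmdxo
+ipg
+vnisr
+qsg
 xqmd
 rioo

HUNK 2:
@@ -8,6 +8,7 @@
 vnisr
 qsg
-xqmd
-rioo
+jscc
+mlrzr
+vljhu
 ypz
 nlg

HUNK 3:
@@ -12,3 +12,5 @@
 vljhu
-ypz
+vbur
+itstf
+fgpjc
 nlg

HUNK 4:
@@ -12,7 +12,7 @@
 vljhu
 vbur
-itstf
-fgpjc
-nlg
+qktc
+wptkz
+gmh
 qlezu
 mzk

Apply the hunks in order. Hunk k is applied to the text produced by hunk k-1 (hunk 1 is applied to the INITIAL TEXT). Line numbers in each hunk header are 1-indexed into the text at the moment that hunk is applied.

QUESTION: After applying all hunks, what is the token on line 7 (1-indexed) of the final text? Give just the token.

Hunk 1: at line 5 remove [akfy,jmdxo] add [ipg,vnisr,qsg] -> 15 lines: poxc mph mogw rrmx bfe ygj ipg vnisr qsg xqmd rioo ypz nlg qlezu mzk
Hunk 2: at line 8 remove [xqmd,rioo] add [jscc,mlrzr,vljhu] -> 16 lines: poxc mph mogw rrmx bfe ygj ipg vnisr qsg jscc mlrzr vljhu ypz nlg qlezu mzk
Hunk 3: at line 12 remove [ypz] add [vbur,itstf,fgpjc] -> 18 lines: poxc mph mogw rrmx bfe ygj ipg vnisr qsg jscc mlrzr vljhu vbur itstf fgpjc nlg qlezu mzk
Hunk 4: at line 12 remove [itstf,fgpjc,nlg] add [qktc,wptkz,gmh] -> 18 lines: poxc mph mogw rrmx bfe ygj ipg vnisr qsg jscc mlrzr vljhu vbur qktc wptkz gmh qlezu mzk
Final line 7: ipg

Answer: ipg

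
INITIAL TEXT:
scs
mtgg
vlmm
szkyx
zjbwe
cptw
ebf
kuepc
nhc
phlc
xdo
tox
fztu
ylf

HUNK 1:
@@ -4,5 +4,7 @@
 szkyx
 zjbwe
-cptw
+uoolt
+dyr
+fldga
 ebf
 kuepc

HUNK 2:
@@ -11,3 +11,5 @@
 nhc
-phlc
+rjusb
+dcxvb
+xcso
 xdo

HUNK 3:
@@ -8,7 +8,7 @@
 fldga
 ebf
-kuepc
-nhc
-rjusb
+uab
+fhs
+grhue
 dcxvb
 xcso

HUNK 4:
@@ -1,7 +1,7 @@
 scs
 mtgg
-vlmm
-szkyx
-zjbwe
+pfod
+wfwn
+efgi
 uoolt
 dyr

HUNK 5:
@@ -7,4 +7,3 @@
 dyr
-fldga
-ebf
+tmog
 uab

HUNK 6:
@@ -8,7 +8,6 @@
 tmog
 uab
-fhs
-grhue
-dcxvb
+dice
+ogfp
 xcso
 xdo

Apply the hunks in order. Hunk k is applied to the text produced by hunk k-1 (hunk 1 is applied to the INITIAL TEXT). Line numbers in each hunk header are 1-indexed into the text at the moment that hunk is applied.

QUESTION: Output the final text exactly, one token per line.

Answer: scs
mtgg
pfod
wfwn
efgi
uoolt
dyr
tmog
uab
dice
ogfp
xcso
xdo
tox
fztu
ylf

Derivation:
Hunk 1: at line 4 remove [cptw] add [uoolt,dyr,fldga] -> 16 lines: scs mtgg vlmm szkyx zjbwe uoolt dyr fldga ebf kuepc nhc phlc xdo tox fztu ylf
Hunk 2: at line 11 remove [phlc] add [rjusb,dcxvb,xcso] -> 18 lines: scs mtgg vlmm szkyx zjbwe uoolt dyr fldga ebf kuepc nhc rjusb dcxvb xcso xdo tox fztu ylf
Hunk 3: at line 8 remove [kuepc,nhc,rjusb] add [uab,fhs,grhue] -> 18 lines: scs mtgg vlmm szkyx zjbwe uoolt dyr fldga ebf uab fhs grhue dcxvb xcso xdo tox fztu ylf
Hunk 4: at line 1 remove [vlmm,szkyx,zjbwe] add [pfod,wfwn,efgi] -> 18 lines: scs mtgg pfod wfwn efgi uoolt dyr fldga ebf uab fhs grhue dcxvb xcso xdo tox fztu ylf
Hunk 5: at line 7 remove [fldga,ebf] add [tmog] -> 17 lines: scs mtgg pfod wfwn efgi uoolt dyr tmog uab fhs grhue dcxvb xcso xdo tox fztu ylf
Hunk 6: at line 8 remove [fhs,grhue,dcxvb] add [dice,ogfp] -> 16 lines: scs mtgg pfod wfwn efgi uoolt dyr tmog uab dice ogfp xcso xdo tox fztu ylf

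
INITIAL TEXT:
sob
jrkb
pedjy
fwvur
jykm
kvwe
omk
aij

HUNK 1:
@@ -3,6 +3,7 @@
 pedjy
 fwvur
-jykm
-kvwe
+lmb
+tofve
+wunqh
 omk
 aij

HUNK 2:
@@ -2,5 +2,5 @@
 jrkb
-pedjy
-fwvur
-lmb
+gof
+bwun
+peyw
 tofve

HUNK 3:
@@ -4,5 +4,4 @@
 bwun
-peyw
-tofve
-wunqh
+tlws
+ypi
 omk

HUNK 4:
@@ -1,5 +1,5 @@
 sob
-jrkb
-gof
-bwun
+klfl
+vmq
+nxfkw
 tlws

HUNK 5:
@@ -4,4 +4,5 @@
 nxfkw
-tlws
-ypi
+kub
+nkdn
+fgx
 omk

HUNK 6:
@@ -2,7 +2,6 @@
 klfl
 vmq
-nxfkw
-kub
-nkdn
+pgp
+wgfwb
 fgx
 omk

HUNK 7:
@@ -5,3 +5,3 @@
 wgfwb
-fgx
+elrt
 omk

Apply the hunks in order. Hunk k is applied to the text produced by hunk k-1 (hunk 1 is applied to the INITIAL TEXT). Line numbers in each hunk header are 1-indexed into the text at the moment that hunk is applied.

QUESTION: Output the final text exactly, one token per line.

Answer: sob
klfl
vmq
pgp
wgfwb
elrt
omk
aij

Derivation:
Hunk 1: at line 3 remove [jykm,kvwe] add [lmb,tofve,wunqh] -> 9 lines: sob jrkb pedjy fwvur lmb tofve wunqh omk aij
Hunk 2: at line 2 remove [pedjy,fwvur,lmb] add [gof,bwun,peyw] -> 9 lines: sob jrkb gof bwun peyw tofve wunqh omk aij
Hunk 3: at line 4 remove [peyw,tofve,wunqh] add [tlws,ypi] -> 8 lines: sob jrkb gof bwun tlws ypi omk aij
Hunk 4: at line 1 remove [jrkb,gof,bwun] add [klfl,vmq,nxfkw] -> 8 lines: sob klfl vmq nxfkw tlws ypi omk aij
Hunk 5: at line 4 remove [tlws,ypi] add [kub,nkdn,fgx] -> 9 lines: sob klfl vmq nxfkw kub nkdn fgx omk aij
Hunk 6: at line 2 remove [nxfkw,kub,nkdn] add [pgp,wgfwb] -> 8 lines: sob klfl vmq pgp wgfwb fgx omk aij
Hunk 7: at line 5 remove [fgx] add [elrt] -> 8 lines: sob klfl vmq pgp wgfwb elrt omk aij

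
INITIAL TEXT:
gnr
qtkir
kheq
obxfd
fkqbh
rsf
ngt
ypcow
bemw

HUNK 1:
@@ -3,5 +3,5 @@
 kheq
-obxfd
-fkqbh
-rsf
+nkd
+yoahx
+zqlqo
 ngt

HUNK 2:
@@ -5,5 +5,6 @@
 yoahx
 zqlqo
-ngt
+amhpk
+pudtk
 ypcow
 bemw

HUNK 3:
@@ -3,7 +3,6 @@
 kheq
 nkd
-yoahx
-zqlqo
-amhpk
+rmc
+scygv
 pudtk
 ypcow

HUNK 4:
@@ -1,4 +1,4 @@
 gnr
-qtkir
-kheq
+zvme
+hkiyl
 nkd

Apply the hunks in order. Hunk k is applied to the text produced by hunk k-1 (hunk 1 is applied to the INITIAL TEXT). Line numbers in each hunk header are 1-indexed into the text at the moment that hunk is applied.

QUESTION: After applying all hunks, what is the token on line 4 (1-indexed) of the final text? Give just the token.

Answer: nkd

Derivation:
Hunk 1: at line 3 remove [obxfd,fkqbh,rsf] add [nkd,yoahx,zqlqo] -> 9 lines: gnr qtkir kheq nkd yoahx zqlqo ngt ypcow bemw
Hunk 2: at line 5 remove [ngt] add [amhpk,pudtk] -> 10 lines: gnr qtkir kheq nkd yoahx zqlqo amhpk pudtk ypcow bemw
Hunk 3: at line 3 remove [yoahx,zqlqo,amhpk] add [rmc,scygv] -> 9 lines: gnr qtkir kheq nkd rmc scygv pudtk ypcow bemw
Hunk 4: at line 1 remove [qtkir,kheq] add [zvme,hkiyl] -> 9 lines: gnr zvme hkiyl nkd rmc scygv pudtk ypcow bemw
Final line 4: nkd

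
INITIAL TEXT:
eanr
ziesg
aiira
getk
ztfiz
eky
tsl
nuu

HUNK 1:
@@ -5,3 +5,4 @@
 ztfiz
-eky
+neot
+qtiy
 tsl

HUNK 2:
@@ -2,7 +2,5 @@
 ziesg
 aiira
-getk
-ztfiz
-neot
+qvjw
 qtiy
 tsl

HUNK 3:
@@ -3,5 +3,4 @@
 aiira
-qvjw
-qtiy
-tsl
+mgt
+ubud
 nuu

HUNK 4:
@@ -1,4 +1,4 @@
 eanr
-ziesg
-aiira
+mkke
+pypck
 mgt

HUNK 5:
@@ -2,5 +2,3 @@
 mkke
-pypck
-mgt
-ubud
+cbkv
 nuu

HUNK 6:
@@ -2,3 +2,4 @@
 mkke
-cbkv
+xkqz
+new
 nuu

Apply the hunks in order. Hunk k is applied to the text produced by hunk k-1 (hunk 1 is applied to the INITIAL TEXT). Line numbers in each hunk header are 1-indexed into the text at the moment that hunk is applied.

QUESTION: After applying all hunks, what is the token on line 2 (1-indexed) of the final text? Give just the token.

Hunk 1: at line 5 remove [eky] add [neot,qtiy] -> 9 lines: eanr ziesg aiira getk ztfiz neot qtiy tsl nuu
Hunk 2: at line 2 remove [getk,ztfiz,neot] add [qvjw] -> 7 lines: eanr ziesg aiira qvjw qtiy tsl nuu
Hunk 3: at line 3 remove [qvjw,qtiy,tsl] add [mgt,ubud] -> 6 lines: eanr ziesg aiira mgt ubud nuu
Hunk 4: at line 1 remove [ziesg,aiira] add [mkke,pypck] -> 6 lines: eanr mkke pypck mgt ubud nuu
Hunk 5: at line 2 remove [pypck,mgt,ubud] add [cbkv] -> 4 lines: eanr mkke cbkv nuu
Hunk 6: at line 2 remove [cbkv] add [xkqz,new] -> 5 lines: eanr mkke xkqz new nuu
Final line 2: mkke

Answer: mkke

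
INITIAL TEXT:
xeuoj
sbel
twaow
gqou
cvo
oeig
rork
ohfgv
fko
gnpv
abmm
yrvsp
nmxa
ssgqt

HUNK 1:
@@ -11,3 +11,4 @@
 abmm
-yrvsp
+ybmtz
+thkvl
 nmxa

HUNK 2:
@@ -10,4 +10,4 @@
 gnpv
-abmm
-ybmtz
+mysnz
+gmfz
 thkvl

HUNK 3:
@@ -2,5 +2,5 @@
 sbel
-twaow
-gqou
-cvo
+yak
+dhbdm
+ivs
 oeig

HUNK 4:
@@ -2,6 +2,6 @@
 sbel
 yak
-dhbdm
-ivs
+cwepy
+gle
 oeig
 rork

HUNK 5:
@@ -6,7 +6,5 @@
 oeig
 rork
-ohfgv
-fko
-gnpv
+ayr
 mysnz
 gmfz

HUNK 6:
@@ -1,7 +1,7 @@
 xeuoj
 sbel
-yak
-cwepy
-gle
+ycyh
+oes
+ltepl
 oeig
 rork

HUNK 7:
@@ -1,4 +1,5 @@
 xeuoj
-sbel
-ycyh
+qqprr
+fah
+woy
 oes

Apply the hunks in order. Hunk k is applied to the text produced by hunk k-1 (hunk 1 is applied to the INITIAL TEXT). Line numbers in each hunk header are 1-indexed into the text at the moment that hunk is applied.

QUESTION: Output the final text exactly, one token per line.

Answer: xeuoj
qqprr
fah
woy
oes
ltepl
oeig
rork
ayr
mysnz
gmfz
thkvl
nmxa
ssgqt

Derivation:
Hunk 1: at line 11 remove [yrvsp] add [ybmtz,thkvl] -> 15 lines: xeuoj sbel twaow gqou cvo oeig rork ohfgv fko gnpv abmm ybmtz thkvl nmxa ssgqt
Hunk 2: at line 10 remove [abmm,ybmtz] add [mysnz,gmfz] -> 15 lines: xeuoj sbel twaow gqou cvo oeig rork ohfgv fko gnpv mysnz gmfz thkvl nmxa ssgqt
Hunk 3: at line 2 remove [twaow,gqou,cvo] add [yak,dhbdm,ivs] -> 15 lines: xeuoj sbel yak dhbdm ivs oeig rork ohfgv fko gnpv mysnz gmfz thkvl nmxa ssgqt
Hunk 4: at line 2 remove [dhbdm,ivs] add [cwepy,gle] -> 15 lines: xeuoj sbel yak cwepy gle oeig rork ohfgv fko gnpv mysnz gmfz thkvl nmxa ssgqt
Hunk 5: at line 6 remove [ohfgv,fko,gnpv] add [ayr] -> 13 lines: xeuoj sbel yak cwepy gle oeig rork ayr mysnz gmfz thkvl nmxa ssgqt
Hunk 6: at line 1 remove [yak,cwepy,gle] add [ycyh,oes,ltepl] -> 13 lines: xeuoj sbel ycyh oes ltepl oeig rork ayr mysnz gmfz thkvl nmxa ssgqt
Hunk 7: at line 1 remove [sbel,ycyh] add [qqprr,fah,woy] -> 14 lines: xeuoj qqprr fah woy oes ltepl oeig rork ayr mysnz gmfz thkvl nmxa ssgqt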